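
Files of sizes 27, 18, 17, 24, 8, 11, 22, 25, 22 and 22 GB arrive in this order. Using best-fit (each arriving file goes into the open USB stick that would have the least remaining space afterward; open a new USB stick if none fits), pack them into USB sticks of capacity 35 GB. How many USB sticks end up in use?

7

  27 → USB stick 1 (new)  [load 27/35]
  18 → USB stick 2 (new)  [load 18/35]
  17 → USB stick 2  [load 35/35]
  24 → USB stick 3 (new)  [load 24/35]
  8 → USB stick 1  [load 35/35]
  11 → USB stick 3  [load 35/35]
  22 → USB stick 4 (new)  [load 22/35]
  25 → USB stick 5 (new)  [load 25/35]
  22 → USB stick 6 (new)  [load 22/35]
  22 → USB stick 7 (new)  [load 22/35]
7 USB sticks opened.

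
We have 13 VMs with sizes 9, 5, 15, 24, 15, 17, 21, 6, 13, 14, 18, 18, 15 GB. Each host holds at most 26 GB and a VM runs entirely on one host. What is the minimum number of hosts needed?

10

Total = 24 + 21 + 18 + 18 + 17 + 15 + 15 + 15 + 14 + 13 + 9 + 6 + 5 = 190 GB.
Lower bound: ⌈190/26⌉ = 8 hosts.
Also, 9 VMs each exceed 13 GB, and no two of those can share a host, so at least 9 hosts are needed.
A packing using 10 hosts:
  host 1: 24 = 24
  host 2: 21 + 5 = 26
  host 3: 18 + 6 = 24
  host 4: 18 = 18
  host 5: 17 + 9 = 26
  host 6: 15 = 15
  host 7: 15 = 15
  host 8: 15 = 15
  host 9: 14 = 14
  host 10: 13 = 13
No arrangement into 9 hosts stays within capacity, so 10 is optimal.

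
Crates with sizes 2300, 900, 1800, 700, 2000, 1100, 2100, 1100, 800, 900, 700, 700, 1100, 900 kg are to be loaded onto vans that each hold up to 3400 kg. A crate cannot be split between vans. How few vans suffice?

Total = 2300 + 2100 + 2000 + 1800 + 1100 + 1100 + 1100 + 900 + 900 + 900 + 800 + 700 + 700 + 700 = 17100 kg.
Lower bound: ⌈17100/3400⌉ = 6 vans.
A packing using 6 vans:
  van 1: 2300 + 1100 = 3400
  van 2: 2100 + 1100 = 3200
  van 3: 2000 + 1100 = 3100
  van 4: 1800 + 900 + 700 = 3400
  van 5: 900 + 900 + 800 + 700 = 3300
  van 6: 700 = 700
This matches the lower bound, so 6 is optimal.

6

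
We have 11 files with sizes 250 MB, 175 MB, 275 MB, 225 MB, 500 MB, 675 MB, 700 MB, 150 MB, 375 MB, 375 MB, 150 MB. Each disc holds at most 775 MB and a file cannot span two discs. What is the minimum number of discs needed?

Total = 700 + 675 + 500 + 375 + 375 + 275 + 250 + 225 + 175 + 150 + 150 = 3850 MB.
Lower bound: ⌈3850/775⌉ = 5 discs.
A packing using 6 discs:
  disc 1: 700 = 700
  disc 2: 675 = 675
  disc 3: 500 + 275 = 775
  disc 4: 375 + 375 = 750
  disc 5: 250 + 225 + 175 = 650
  disc 6: 150 + 150 = 300
No arrangement into 5 discs stays within capacity, so 6 is optimal.

6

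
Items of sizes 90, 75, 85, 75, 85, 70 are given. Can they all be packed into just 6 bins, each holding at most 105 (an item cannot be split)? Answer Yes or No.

A valid assignment using 6 bins:
  bin 1: 90 = 90
  bin 2: 85 = 85
  bin 3: 85 = 85
  bin 4: 75 = 75
  bin 5: 75 = 75
  bin 6: 70 = 70
Every load is within 105, so 6 bins suffice.

Yes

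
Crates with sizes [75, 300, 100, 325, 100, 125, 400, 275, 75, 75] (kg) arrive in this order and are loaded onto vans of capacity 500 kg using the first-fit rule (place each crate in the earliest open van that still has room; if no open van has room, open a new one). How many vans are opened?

  75 → van 1 (new)  [load 75/500]
  300 → van 1  [load 375/500]
  100 → van 1  [load 475/500]
  325 → van 2 (new)  [load 325/500]
  100 → van 2  [load 425/500]
  125 → van 3 (new)  [load 125/500]
  400 → van 4 (new)  [load 400/500]
  275 → van 3  [load 400/500]
  75 → van 2  [load 500/500]
  75 → van 3  [load 475/500]
4 vans opened.

4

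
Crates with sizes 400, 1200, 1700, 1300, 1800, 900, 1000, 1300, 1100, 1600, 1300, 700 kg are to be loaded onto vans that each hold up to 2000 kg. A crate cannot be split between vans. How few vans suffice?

Total = 1800 + 1700 + 1600 + 1300 + 1300 + 1300 + 1200 + 1100 + 1000 + 900 + 700 + 400 = 14300 kg.
Lower bound: ⌈14300/2000⌉ = 8 vans.
A packing using 9 vans:
  van 1: 1800 = 1800
  van 2: 1700 = 1700
  van 3: 1600 + 400 = 2000
  van 4: 1300 + 700 = 2000
  van 5: 1300 = 1300
  van 6: 1300 = 1300
  van 7: 1200 = 1200
  van 8: 1100 + 900 = 2000
  van 9: 1000 = 1000
No arrangement into 8 vans stays within capacity, so 9 is optimal.

9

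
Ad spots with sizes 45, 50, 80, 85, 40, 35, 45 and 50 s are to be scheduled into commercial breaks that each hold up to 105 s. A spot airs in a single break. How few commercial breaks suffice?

Total = 85 + 80 + 50 + 50 + 45 + 45 + 40 + 35 = 430 s.
Lower bound: ⌈430/105⌉ = 5 commercial breaks.
A packing using 5 commercial breaks:
  break 1: 85 = 85
  break 2: 80 = 80
  break 3: 50 + 50 = 100
  break 4: 45 + 45 = 90
  break 5: 40 + 35 = 75
This matches the lower bound, so 5 is optimal.

5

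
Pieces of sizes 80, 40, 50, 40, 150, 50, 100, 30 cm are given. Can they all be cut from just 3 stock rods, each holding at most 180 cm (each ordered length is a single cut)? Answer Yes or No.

Yes

A valid assignment using 3 stock rods:
  stock rod 1: 150 + 30 = 180
  stock rod 2: 100 + 80 = 180
  stock rod 3: 50 + 50 + 40 + 40 = 180
Every load is within 180 cm, so 3 stock rods suffice.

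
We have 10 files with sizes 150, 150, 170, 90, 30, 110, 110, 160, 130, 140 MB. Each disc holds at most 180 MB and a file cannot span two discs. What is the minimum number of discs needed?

9

Total = 170 + 160 + 150 + 150 + 140 + 130 + 110 + 110 + 90 + 30 = 1240 MB.
Lower bound: ⌈1240/180⌉ = 7 discs.
Also, 8 files each exceed 90 MB, and no two of those can share a disc, so at least 8 discs are needed.
A packing using 9 discs:
  disc 1: 170 = 170
  disc 2: 160 = 160
  disc 3: 150 + 30 = 180
  disc 4: 150 = 150
  disc 5: 140 = 140
  disc 6: 130 = 130
  disc 7: 110 = 110
  disc 8: 110 = 110
  disc 9: 90 = 90
No arrangement into 8 discs stays within capacity, so 9 is optimal.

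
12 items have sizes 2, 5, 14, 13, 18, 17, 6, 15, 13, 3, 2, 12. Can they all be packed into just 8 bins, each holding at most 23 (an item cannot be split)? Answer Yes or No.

Yes

A valid assignment using 7 bins:
  bin 1: 18 + 5 = 23
  bin 2: 17 + 6 = 23
  bin 3: 15 + 3 + 2 + 2 = 22
  bin 4: 14 = 14
  bin 5: 13 = 13
  bin 6: 13 = 13
  bin 7: 12 = 12
That uses only 7 ≤ 8, so 8 bins are enough.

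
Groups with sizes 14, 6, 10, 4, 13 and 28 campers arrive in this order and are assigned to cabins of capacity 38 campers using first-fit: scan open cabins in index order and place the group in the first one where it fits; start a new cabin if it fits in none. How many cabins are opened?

  14 → cabin 1 (new)  [load 14/38]
  6 → cabin 1  [load 20/38]
  10 → cabin 1  [load 30/38]
  4 → cabin 1  [load 34/38]
  13 → cabin 2 (new)  [load 13/38]
  28 → cabin 3 (new)  [load 28/38]
3 cabins opened.

3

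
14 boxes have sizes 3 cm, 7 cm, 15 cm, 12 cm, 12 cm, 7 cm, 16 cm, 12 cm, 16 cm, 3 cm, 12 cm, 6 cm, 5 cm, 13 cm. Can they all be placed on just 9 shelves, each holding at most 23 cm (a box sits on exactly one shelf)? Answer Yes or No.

A valid assignment using 8 shelves:
  shelf 1: 16 + 7 = 23
  shelf 2: 16 + 7 = 23
  shelf 3: 15 + 6 = 21
  shelf 4: 13 + 5 + 3 = 21
  shelf 5: 12 + 3 = 15
  shelf 6: 12 = 12
  shelf 7: 12 = 12
  shelf 8: 12 = 12
That uses only 8 ≤ 9, so 9 shelves are enough.

Yes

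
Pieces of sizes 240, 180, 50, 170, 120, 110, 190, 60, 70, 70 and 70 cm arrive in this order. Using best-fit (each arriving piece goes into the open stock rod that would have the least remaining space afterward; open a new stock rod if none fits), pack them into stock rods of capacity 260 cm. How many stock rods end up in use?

  240 → stock rod 1 (new)  [load 240/260]
  180 → stock rod 2 (new)  [load 180/260]
  50 → stock rod 2  [load 230/260]
  170 → stock rod 3 (new)  [load 170/260]
  120 → stock rod 4 (new)  [load 120/260]
  110 → stock rod 4  [load 230/260]
  190 → stock rod 5 (new)  [load 190/260]
  60 → stock rod 5  [load 250/260]
  70 → stock rod 3  [load 240/260]
  70 → stock rod 6 (new)  [load 70/260]
  70 → stock rod 6  [load 140/260]
6 stock rods opened.

6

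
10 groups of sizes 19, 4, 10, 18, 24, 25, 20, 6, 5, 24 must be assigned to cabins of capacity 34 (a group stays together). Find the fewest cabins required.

Total = 25 + 24 + 24 + 20 + 19 + 18 + 10 + 6 + 5 + 4 = 155.
Lower bound: ⌈155/34⌉ = 5 cabins.
Also, 6 groups each exceed 17, and no two of those can share a cabin, so at least 6 cabins are needed.
A packing using 6 cabins:
  cabin 1: 25 + 6 = 31
  cabin 2: 24 + 10 = 34
  cabin 3: 24 + 5 + 4 = 33
  cabin 4: 20 = 20
  cabin 5: 19 = 19
  cabin 6: 18 = 18
This matches the lower bound, so 6 is optimal.

6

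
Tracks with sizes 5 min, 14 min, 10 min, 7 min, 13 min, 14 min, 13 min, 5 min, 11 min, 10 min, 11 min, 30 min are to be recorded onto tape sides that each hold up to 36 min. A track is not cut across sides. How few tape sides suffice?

Total = 30 + 14 + 14 + 13 + 13 + 11 + 11 + 10 + 10 + 7 + 5 + 5 = 143 min.
Lower bound: ⌈143/36⌉ = 4 tape sides.
A packing using 4 tape sides:
  side 1: 30 + 5 = 35
  side 2: 14 + 11 + 11 = 36
  side 3: 14 + 10 + 7 + 5 = 36
  side 4: 13 + 13 + 10 = 36
This matches the lower bound, so 4 is optimal.

4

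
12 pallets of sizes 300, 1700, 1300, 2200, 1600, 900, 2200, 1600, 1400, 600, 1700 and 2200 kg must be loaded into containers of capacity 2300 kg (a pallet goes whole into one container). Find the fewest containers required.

Total = 2200 + 2200 + 2200 + 1700 + 1700 + 1600 + 1600 + 1400 + 1300 + 900 + 600 + 300 = 17700 kg.
Lower bound: ⌈17700/2300⌉ = 8 containers.
Also, 9 pallets each exceed 1150 kg, and no two of those can share a container, so at least 9 containers are needed.
A packing using 9 containers:
  container 1: 2200 = 2200
  container 2: 2200 = 2200
  container 3: 2200 = 2200
  container 4: 1700 + 600 = 2300
  container 5: 1700 + 300 = 2000
  container 6: 1600 = 1600
  container 7: 1600 = 1600
  container 8: 1400 + 900 = 2300
  container 9: 1300 = 1300
This matches the lower bound, so 9 is optimal.

9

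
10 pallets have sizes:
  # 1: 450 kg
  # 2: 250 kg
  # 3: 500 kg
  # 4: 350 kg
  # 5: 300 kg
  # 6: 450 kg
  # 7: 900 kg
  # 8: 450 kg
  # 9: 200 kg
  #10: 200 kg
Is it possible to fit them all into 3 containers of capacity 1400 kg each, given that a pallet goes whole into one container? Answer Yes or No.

Yes

A valid assignment using 3 containers:
  container 1: 900 + 500 = 1400
  container 2: 450 + 450 + 450 = 1350
  container 3: 350 + 300 + 250 + 200 + 200 = 1300
Every load is within 1400 kg, so 3 containers suffice.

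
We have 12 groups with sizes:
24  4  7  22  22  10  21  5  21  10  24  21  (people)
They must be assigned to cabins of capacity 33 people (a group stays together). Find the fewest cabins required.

7

Total = 24 + 24 + 22 + 22 + 21 + 21 + 21 + 10 + 10 + 7 + 5 + 4 = 191 people.
Lower bound: ⌈191/33⌉ = 6 cabins.
Also, 7 groups each exceed 33/2 people, and no two of those can share a cabin, so at least 7 cabins are needed.
A packing using 7 cabins:
  cabin 1: 24 + 7 = 31
  cabin 2: 24 + 5 + 4 = 33
  cabin 3: 22 + 10 = 32
  cabin 4: 22 + 10 = 32
  cabin 5: 21 = 21
  cabin 6: 21 = 21
  cabin 7: 21 = 21
This matches the lower bound, so 7 is optimal.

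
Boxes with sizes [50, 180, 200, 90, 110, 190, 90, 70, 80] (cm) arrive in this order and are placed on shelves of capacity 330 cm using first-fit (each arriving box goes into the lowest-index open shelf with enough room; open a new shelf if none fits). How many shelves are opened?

4

  50 → shelf 1 (new)  [load 50/330]
  180 → shelf 1  [load 230/330]
  200 → shelf 2 (new)  [load 200/330]
  90 → shelf 1  [load 320/330]
  110 → shelf 2  [load 310/330]
  190 → shelf 3 (new)  [load 190/330]
  90 → shelf 3  [load 280/330]
  70 → shelf 4 (new)  [load 70/330]
  80 → shelf 4  [load 150/330]
4 shelves opened.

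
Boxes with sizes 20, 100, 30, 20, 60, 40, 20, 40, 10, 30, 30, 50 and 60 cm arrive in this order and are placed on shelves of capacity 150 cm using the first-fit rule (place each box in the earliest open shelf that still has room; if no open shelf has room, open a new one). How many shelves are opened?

4

  20 → shelf 1 (new)  [load 20/150]
  100 → shelf 1  [load 120/150]
  30 → shelf 1  [load 150/150]
  20 → shelf 2 (new)  [load 20/150]
  60 → shelf 2  [load 80/150]
  40 → shelf 2  [load 120/150]
  20 → shelf 2  [load 140/150]
  40 → shelf 3 (new)  [load 40/150]
  10 → shelf 2  [load 150/150]
  30 → shelf 3  [load 70/150]
  30 → shelf 3  [load 100/150]
  50 → shelf 3  [load 150/150]
  60 → shelf 4 (new)  [load 60/150]
4 shelves opened.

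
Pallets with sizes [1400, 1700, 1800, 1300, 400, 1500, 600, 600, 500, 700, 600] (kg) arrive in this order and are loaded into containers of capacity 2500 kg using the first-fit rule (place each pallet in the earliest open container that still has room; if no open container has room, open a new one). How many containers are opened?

  1400 → container 1 (new)  [load 1400/2500]
  1700 → container 2 (new)  [load 1700/2500]
  1800 → container 3 (new)  [load 1800/2500]
  1300 → container 4 (new)  [load 1300/2500]
  400 → container 1  [load 1800/2500]
  1500 → container 5 (new)  [load 1500/2500]
  600 → container 1  [load 2400/2500]
  600 → container 2  [load 2300/2500]
  500 → container 3  [load 2300/2500]
  700 → container 4  [load 2000/2500]
  600 → container 5  [load 2100/2500]
5 containers opened.

5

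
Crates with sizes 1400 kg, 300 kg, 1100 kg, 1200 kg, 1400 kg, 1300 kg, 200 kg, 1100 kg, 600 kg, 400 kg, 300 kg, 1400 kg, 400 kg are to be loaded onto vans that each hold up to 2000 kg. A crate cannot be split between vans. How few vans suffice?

7

Total = 1400 + 1400 + 1400 + 1300 + 1200 + 1100 + 1100 + 600 + 400 + 400 + 300 + 300 + 200 = 11100 kg.
Lower bound: ⌈11100/2000⌉ = 6 vans.
Also, 7 crates each exceed 1000 kg, and no two of those can share a van, so at least 7 vans are needed.
A packing using 7 vans:
  van 1: 1400 + 600 = 2000
  van 2: 1400 + 400 + 200 = 2000
  van 3: 1400 + 400 = 1800
  van 4: 1300 + 300 + 300 = 1900
  van 5: 1200 = 1200
  van 6: 1100 = 1100
  van 7: 1100 = 1100
This matches the lower bound, so 7 is optimal.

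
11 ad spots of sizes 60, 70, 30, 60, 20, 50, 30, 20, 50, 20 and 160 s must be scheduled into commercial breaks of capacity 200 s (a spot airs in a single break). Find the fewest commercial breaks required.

Total = 160 + 70 + 60 + 60 + 50 + 50 + 30 + 30 + 20 + 20 + 20 = 570 s.
Lower bound: ⌈570/200⌉ = 3 commercial breaks.
A packing using 3 commercial breaks:
  break 1: 160 + 30 = 190
  break 2: 70 + 60 + 60 = 190
  break 3: 50 + 50 + 30 + 20 + 20 + 20 = 190
This matches the lower bound, so 3 is optimal.

3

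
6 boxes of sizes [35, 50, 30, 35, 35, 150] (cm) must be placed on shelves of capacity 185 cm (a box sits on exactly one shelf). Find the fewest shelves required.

Total = 150 + 50 + 35 + 35 + 35 + 30 = 335 cm.
Lower bound: ⌈335/185⌉ = 2 shelves.
A packing using 2 shelves:
  shelf 1: 150 + 35 = 185
  shelf 2: 50 + 35 + 35 + 30 = 150
This matches the lower bound, so 2 is optimal.

2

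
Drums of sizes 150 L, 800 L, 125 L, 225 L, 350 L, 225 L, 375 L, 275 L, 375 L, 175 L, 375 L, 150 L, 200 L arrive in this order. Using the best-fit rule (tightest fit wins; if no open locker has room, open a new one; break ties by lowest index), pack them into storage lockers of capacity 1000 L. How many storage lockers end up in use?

  150 → locker 1 (new)  [load 150/1000]
  800 → locker 1  [load 950/1000]
  125 → locker 2 (new)  [load 125/1000]
  225 → locker 2  [load 350/1000]
  350 → locker 2  [load 700/1000]
  225 → locker 2  [load 925/1000]
  375 → locker 3 (new)  [load 375/1000]
  275 → locker 3  [load 650/1000]
  375 → locker 4 (new)  [load 375/1000]
  175 → locker 3  [load 825/1000]
  375 → locker 4  [load 750/1000]
  150 → locker 3  [load 975/1000]
  200 → locker 4  [load 950/1000]
4 storage lockers opened.

4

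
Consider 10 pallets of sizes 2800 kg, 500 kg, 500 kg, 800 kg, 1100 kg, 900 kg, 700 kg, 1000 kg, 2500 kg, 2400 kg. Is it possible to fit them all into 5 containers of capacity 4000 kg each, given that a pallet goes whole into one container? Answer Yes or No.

A valid assignment using 4 containers:
  container 1: 2800 + 1100 = 3900
  container 2: 2500 + 1000 + 500 = 4000
  container 3: 2400 + 900 + 700 = 4000
  container 4: 800 + 500 = 1300
That uses only 4 ≤ 5, so 5 containers are enough.

Yes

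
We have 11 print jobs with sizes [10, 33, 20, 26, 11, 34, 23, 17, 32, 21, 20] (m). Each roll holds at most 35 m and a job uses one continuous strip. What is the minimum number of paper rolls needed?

Total = 34 + 33 + 32 + 26 + 23 + 21 + 20 + 20 + 17 + 11 + 10 = 247 m.
Lower bound: ⌈247/35⌉ = 8 paper rolls.
A packing using 9 paper rolls:
  roll 1: 34 = 34
  roll 2: 33 = 33
  roll 3: 32 = 32
  roll 4: 26 = 26
  roll 5: 23 + 11 = 34
  roll 6: 21 + 10 = 31
  roll 7: 20 = 20
  roll 8: 20 = 20
  roll 9: 17 = 17
No arrangement into 8 paper rolls stays within capacity, so 9 is optimal.

9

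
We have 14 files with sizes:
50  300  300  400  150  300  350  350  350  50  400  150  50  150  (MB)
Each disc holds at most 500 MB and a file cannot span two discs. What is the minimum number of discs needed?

Total = 400 + 400 + 350 + 350 + 350 + 300 + 300 + 300 + 150 + 150 + 150 + 50 + 50 + 50 = 3350 MB.
Lower bound: ⌈3350/500⌉ = 7 discs.
Also, 8 files each exceed 250 MB, and no two of those can share a disc, so at least 8 discs are needed.
A packing using 8 discs:
  disc 1: 400 + 50 + 50 = 500
  disc 2: 400 + 50 = 450
  disc 3: 350 + 150 = 500
  disc 4: 350 + 150 = 500
  disc 5: 350 + 150 = 500
  disc 6: 300 = 300
  disc 7: 300 = 300
  disc 8: 300 = 300
This matches the lower bound, so 8 is optimal.

8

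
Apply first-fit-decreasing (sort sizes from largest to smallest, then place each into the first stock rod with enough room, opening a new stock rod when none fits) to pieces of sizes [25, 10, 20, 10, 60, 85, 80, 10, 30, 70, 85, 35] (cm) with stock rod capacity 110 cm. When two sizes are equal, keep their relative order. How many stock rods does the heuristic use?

5

Sorted descending: 85, 85, 80, 70, 60, 35, 30, 25, 20, 10, 10, 10.
  85 → stock rod 1 (new)  [load 85/110]
  85 → stock rod 2 (new)  [load 85/110]
  80 → stock rod 3 (new)  [load 80/110]
  70 → stock rod 4 (new)  [load 70/110]
  60 → stock rod 5 (new)  [load 60/110]
  35 → stock rod 4  [load 105/110]
  30 → stock rod 3  [load 110/110]
  25 → stock rod 1  [load 110/110]
  20 → stock rod 2  [load 105/110]
  10 → stock rod 5  [load 70/110]
  10 → stock rod 5  [load 80/110]
  10 → stock rod 5  [load 90/110]
5 stock rods opened.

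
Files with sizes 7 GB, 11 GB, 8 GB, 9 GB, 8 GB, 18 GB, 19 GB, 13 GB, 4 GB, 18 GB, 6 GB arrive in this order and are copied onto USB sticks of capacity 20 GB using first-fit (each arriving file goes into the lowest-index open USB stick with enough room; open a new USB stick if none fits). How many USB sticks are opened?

7

  7 → USB stick 1 (new)  [load 7/20]
  11 → USB stick 1  [load 18/20]
  8 → USB stick 2 (new)  [load 8/20]
  9 → USB stick 2  [load 17/20]
  8 → USB stick 3 (new)  [load 8/20]
  18 → USB stick 4 (new)  [load 18/20]
  19 → USB stick 5 (new)  [load 19/20]
  13 → USB stick 6 (new)  [load 13/20]
  4 → USB stick 3  [load 12/20]
  18 → USB stick 7 (new)  [load 18/20]
  6 → USB stick 3  [load 18/20]
7 USB sticks opened.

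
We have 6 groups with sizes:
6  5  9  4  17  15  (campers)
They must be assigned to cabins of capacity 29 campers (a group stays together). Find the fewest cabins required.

Total = 17 + 15 + 9 + 6 + 5 + 4 = 56 campers.
Lower bound: ⌈56/29⌉ = 2 cabins.
A packing using 2 cabins:
  cabin 1: 17 + 6 + 5 = 28
  cabin 2: 15 + 9 + 4 = 28
This matches the lower bound, so 2 is optimal.

2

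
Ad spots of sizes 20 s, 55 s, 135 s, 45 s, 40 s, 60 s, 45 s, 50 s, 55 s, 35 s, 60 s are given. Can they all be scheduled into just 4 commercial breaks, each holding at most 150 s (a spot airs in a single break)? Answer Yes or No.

Total = 600 s; ⌈600/150⌉ = 4.
The bound of 4 does not rule out 4, but exhaustive search shows no assignment into 4 commercial breaks of capacity 150 s exists — the minimum is 5.

No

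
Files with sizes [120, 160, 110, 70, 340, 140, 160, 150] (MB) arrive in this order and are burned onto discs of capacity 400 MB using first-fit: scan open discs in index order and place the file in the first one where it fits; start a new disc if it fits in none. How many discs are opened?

  120 → disc 1 (new)  [load 120/400]
  160 → disc 1  [load 280/400]
  110 → disc 1  [load 390/400]
  70 → disc 2 (new)  [load 70/400]
  340 → disc 3 (new)  [load 340/400]
  140 → disc 2  [load 210/400]
  160 → disc 2  [load 370/400]
  150 → disc 4 (new)  [load 150/400]
4 discs opened.

4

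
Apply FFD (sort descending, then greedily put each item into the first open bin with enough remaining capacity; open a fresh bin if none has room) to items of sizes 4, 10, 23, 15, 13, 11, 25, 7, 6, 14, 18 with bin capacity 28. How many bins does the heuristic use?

6

Sorted descending: 25, 23, 18, 15, 14, 13, 11, 10, 7, 6, 4.
  25 → bin 1 (new)  [load 25/28]
  23 → bin 2 (new)  [load 23/28]
  18 → bin 3 (new)  [load 18/28]
  15 → bin 4 (new)  [load 15/28]
  14 → bin 5 (new)  [load 14/28]
  13 → bin 4  [load 28/28]
  11 → bin 5  [load 25/28]
  10 → bin 3  [load 28/28]
  7 → bin 6 (new)  [load 7/28]
  6 → bin 6  [load 13/28]
  4 → bin 2  [load 27/28]
6 bins opened.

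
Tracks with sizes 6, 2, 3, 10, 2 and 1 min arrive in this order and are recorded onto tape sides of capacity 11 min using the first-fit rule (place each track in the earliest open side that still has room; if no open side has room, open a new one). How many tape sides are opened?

3

  6 → side 1 (new)  [load 6/11]
  2 → side 1  [load 8/11]
  3 → side 1  [load 11/11]
  10 → side 2 (new)  [load 10/11]
  2 → side 3 (new)  [load 2/11]
  1 → side 2  [load 11/11]
3 tape sides opened.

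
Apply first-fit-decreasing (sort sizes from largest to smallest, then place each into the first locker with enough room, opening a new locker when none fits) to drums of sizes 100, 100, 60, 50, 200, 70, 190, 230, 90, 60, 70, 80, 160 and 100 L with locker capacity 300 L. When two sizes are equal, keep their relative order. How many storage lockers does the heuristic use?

6

Sorted descending: 230, 200, 190, 160, 100, 100, 100, 90, 80, 70, 70, 60, 60, 50.
  230 → locker 1 (new)  [load 230/300]
  200 → locker 2 (new)  [load 200/300]
  190 → locker 3 (new)  [load 190/300]
  160 → locker 4 (new)  [load 160/300]
  100 → locker 2  [load 300/300]
  100 → locker 3  [load 290/300]
  100 → locker 4  [load 260/300]
  90 → locker 5 (new)  [load 90/300]
  80 → locker 5  [load 170/300]
  70 → locker 1  [load 300/300]
  70 → locker 5  [load 240/300]
  60 → locker 5  [load 300/300]
  60 → locker 6 (new)  [load 60/300]
  50 → locker 6  [load 110/300]
6 storage lockers opened.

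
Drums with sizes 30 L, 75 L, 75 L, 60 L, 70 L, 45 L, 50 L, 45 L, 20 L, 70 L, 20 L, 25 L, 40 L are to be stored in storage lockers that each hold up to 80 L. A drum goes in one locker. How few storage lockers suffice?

Total = 75 + 75 + 70 + 70 + 60 + 50 + 45 + 45 + 40 + 30 + 25 + 20 + 20 = 625 L.
Lower bound: ⌈625/80⌉ = 8 storage lockers.
A packing using 9 storage lockers:
  locker 1: 75 = 75
  locker 2: 75 = 75
  locker 3: 70 = 70
  locker 4: 70 = 70
  locker 5: 60 + 20 = 80
  locker 6: 50 + 30 = 80
  locker 7: 45 + 25 = 70
  locker 8: 45 + 20 = 65
  locker 9: 40 = 40
No arrangement into 8 storage lockers stays within capacity, so 9 is optimal.

9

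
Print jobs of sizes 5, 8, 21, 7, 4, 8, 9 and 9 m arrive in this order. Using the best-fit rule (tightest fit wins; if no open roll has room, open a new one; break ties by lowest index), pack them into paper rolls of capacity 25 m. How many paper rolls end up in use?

4

  5 → roll 1 (new)  [load 5/25]
  8 → roll 1  [load 13/25]
  21 → roll 2 (new)  [load 21/25]
  7 → roll 1  [load 20/25]
  4 → roll 2  [load 25/25]
  8 → roll 3 (new)  [load 8/25]
  9 → roll 3  [load 17/25]
  9 → roll 4 (new)  [load 9/25]
4 paper rolls opened.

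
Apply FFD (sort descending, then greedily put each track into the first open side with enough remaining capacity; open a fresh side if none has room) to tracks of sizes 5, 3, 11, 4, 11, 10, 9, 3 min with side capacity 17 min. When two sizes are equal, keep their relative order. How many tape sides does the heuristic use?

Sorted descending: 11, 11, 10, 9, 5, 4, 3, 3.
  11 → side 1 (new)  [load 11/17]
  11 → side 2 (new)  [load 11/17]
  10 → side 3 (new)  [load 10/17]
  9 → side 4 (new)  [load 9/17]
  5 → side 1  [load 16/17]
  4 → side 2  [load 15/17]
  3 → side 3  [load 13/17]
  3 → side 3  [load 16/17]
4 tape sides opened.

4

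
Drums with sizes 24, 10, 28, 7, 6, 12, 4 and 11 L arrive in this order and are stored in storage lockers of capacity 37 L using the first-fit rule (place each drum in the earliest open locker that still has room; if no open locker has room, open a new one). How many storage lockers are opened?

3

  24 → locker 1 (new)  [load 24/37]
  10 → locker 1  [load 34/37]
  28 → locker 2 (new)  [load 28/37]
  7 → locker 2  [load 35/37]
  6 → locker 3 (new)  [load 6/37]
  12 → locker 3  [load 18/37]
  4 → locker 3  [load 22/37]
  11 → locker 3  [load 33/37]
3 storage lockers opened.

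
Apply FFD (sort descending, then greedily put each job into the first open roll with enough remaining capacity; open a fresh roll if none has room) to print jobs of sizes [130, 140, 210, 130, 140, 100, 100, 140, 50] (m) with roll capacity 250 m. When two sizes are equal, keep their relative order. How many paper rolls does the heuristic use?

6

Sorted descending: 210, 140, 140, 140, 130, 130, 100, 100, 50.
  210 → roll 1 (new)  [load 210/250]
  140 → roll 2 (new)  [load 140/250]
  140 → roll 3 (new)  [load 140/250]
  140 → roll 4 (new)  [load 140/250]
  130 → roll 5 (new)  [load 130/250]
  130 → roll 6 (new)  [load 130/250]
  100 → roll 2  [load 240/250]
  100 → roll 3  [load 240/250]
  50 → roll 4  [load 190/250]
6 paper rolls opened.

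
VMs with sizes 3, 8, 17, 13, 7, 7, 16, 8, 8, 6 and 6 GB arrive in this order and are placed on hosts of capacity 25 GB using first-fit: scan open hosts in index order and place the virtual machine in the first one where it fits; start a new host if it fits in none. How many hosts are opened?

5

  3 → host 1 (new)  [load 3/25]
  8 → host 1  [load 11/25]
  17 → host 2 (new)  [load 17/25]
  13 → host 1  [load 24/25]
  7 → host 2  [load 24/25]
  7 → host 3 (new)  [load 7/25]
  16 → host 3  [load 23/25]
  8 → host 4 (new)  [load 8/25]
  8 → host 4  [load 16/25]
  6 → host 4  [load 22/25]
  6 → host 5 (new)  [load 6/25]
5 hosts opened.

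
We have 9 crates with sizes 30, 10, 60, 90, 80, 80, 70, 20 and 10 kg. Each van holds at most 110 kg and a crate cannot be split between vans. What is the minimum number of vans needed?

5

Total = 90 + 80 + 80 + 70 + 60 + 30 + 20 + 10 + 10 = 450 kg.
Lower bound: ⌈450/110⌉ = 5 vans.
A packing using 5 vans:
  van 1: 90 + 20 = 110
  van 2: 80 + 30 = 110
  van 3: 80 + 10 + 10 = 100
  van 4: 70 = 70
  van 5: 60 = 60
This matches the lower bound, so 5 is optimal.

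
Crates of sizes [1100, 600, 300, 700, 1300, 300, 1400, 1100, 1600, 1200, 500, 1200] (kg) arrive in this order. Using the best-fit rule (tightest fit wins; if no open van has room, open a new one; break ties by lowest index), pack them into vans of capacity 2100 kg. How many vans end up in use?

  1100 → van 1 (new)  [load 1100/2100]
  600 → van 1  [load 1700/2100]
  300 → van 1  [load 2000/2100]
  700 → van 2 (new)  [load 700/2100]
  1300 → van 2  [load 2000/2100]
  300 → van 3 (new)  [load 300/2100]
  1400 → van 3  [load 1700/2100]
  1100 → van 4 (new)  [load 1100/2100]
  1600 → van 5 (new)  [load 1600/2100]
  1200 → van 6 (new)  [load 1200/2100]
  500 → van 5  [load 2100/2100]
  1200 → van 7 (new)  [load 1200/2100]
7 vans opened.

7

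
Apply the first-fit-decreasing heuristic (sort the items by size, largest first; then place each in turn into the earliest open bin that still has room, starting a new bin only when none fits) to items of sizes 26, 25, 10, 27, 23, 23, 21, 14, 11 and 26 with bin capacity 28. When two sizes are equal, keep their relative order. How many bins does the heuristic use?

Sorted descending: 27, 26, 26, 25, 23, 23, 21, 14, 11, 10.
  27 → bin 1 (new)  [load 27/28]
  26 → bin 2 (new)  [load 26/28]
  26 → bin 3 (new)  [load 26/28]
  25 → bin 4 (new)  [load 25/28]
  23 → bin 5 (new)  [load 23/28]
  23 → bin 6 (new)  [load 23/28]
  21 → bin 7 (new)  [load 21/28]
  14 → bin 8 (new)  [load 14/28]
  11 → bin 8  [load 25/28]
  10 → bin 9 (new)  [load 10/28]
9 bins opened.

9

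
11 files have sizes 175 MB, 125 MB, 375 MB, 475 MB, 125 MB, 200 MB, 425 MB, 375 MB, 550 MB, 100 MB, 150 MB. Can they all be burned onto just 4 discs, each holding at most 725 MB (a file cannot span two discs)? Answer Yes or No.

No

Total = 3075 MB; ⌈3075/725⌉ = 5.
At least 5 discs are required, but only 4 are allowed.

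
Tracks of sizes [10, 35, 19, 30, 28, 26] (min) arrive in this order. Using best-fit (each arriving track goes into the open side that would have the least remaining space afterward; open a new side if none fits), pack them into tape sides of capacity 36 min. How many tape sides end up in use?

5

  10 → side 1 (new)  [load 10/36]
  35 → side 2 (new)  [load 35/36]
  19 → side 1  [load 29/36]
  30 → side 3 (new)  [load 30/36]
  28 → side 4 (new)  [load 28/36]
  26 → side 5 (new)  [load 26/36]
5 tape sides opened.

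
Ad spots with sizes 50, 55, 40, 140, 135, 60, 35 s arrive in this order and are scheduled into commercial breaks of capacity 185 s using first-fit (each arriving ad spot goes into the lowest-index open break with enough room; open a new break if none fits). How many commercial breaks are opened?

4

  50 → break 1 (new)  [load 50/185]
  55 → break 1  [load 105/185]
  40 → break 1  [load 145/185]
  140 → break 2 (new)  [load 140/185]
  135 → break 3 (new)  [load 135/185]
  60 → break 4 (new)  [load 60/185]
  35 → break 1  [load 180/185]
4 commercial breaks opened.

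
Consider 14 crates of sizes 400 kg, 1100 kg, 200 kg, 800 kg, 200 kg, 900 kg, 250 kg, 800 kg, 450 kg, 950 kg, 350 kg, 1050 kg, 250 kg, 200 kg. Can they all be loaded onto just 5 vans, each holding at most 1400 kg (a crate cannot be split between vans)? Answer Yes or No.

No

Total = 7900 kg; ⌈7900/1400⌉ = 6.
At least 6 vans are required, but only 5 are allowed.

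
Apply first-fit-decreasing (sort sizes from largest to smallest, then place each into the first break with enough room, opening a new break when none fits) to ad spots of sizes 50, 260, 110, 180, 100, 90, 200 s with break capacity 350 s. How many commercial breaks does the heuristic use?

3

Sorted descending: 260, 200, 180, 110, 100, 90, 50.
  260 → break 1 (new)  [load 260/350]
  200 → break 2 (new)  [load 200/350]
  180 → break 3 (new)  [load 180/350]
  110 → break 2  [load 310/350]
  100 → break 3  [load 280/350]
  90 → break 1  [load 350/350]
  50 → break 3  [load 330/350]
3 commercial breaks opened.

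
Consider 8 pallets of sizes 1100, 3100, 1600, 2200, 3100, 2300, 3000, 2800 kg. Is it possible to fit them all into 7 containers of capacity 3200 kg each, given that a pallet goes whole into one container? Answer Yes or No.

Yes

A valid assignment using 7 containers:
  container 1: 3100 = 3100
  container 2: 3100 = 3100
  container 3: 3000 = 3000
  container 4: 2800 = 2800
  container 5: 2300 = 2300
  container 6: 2200 = 2200
  container 7: 1600 + 1100 = 2700
Every load is within 3200 kg, so 7 containers suffice.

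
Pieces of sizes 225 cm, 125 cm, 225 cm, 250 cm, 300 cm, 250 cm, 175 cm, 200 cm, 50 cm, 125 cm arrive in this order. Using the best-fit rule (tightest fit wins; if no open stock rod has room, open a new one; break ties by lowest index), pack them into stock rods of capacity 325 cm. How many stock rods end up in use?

  225 → stock rod 1 (new)  [load 225/325]
  125 → stock rod 2 (new)  [load 125/325]
  225 → stock rod 3 (new)  [load 225/325]
  250 → stock rod 4 (new)  [load 250/325]
  300 → stock rod 5 (new)  [load 300/325]
  250 → stock rod 6 (new)  [load 250/325]
  175 → stock rod 2  [load 300/325]
  200 → stock rod 7 (new)  [load 200/325]
  50 → stock rod 4  [load 300/325]
  125 → stock rod 7  [load 325/325]
7 stock rods opened.

7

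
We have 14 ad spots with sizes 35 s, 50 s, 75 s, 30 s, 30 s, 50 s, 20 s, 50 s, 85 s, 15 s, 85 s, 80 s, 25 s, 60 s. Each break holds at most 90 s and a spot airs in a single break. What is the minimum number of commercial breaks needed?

Total = 85 + 85 + 80 + 75 + 60 + 50 + 50 + 50 + 35 + 30 + 30 + 25 + 20 + 15 = 690 s.
Lower bound: ⌈690/90⌉ = 8 commercial breaks.
A packing using 9 commercial breaks:
  break 1: 85 = 85
  break 2: 85 = 85
  break 3: 80 = 80
  break 4: 75 + 15 = 90
  break 5: 60 + 30 = 90
  break 6: 50 + 35 = 85
  break 7: 50 + 30 = 80
  break 8: 50 + 25 = 75
  break 9: 20 = 20
No arrangement into 8 commercial breaks stays within capacity, so 9 is optimal.

9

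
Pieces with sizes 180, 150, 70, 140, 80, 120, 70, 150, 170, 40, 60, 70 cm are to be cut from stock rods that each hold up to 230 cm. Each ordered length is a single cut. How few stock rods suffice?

Total = 180 + 170 + 150 + 150 + 140 + 120 + 80 + 70 + 70 + 70 + 60 + 40 = 1300 cm.
Lower bound: ⌈1300/230⌉ = 6 stock rods.
A packing using 6 stock rods:
  stock rod 1: 180 + 40 = 220
  stock rod 2: 170 + 60 = 230
  stock rod 3: 150 + 80 = 230
  stock rod 4: 150 + 70 = 220
  stock rod 5: 140 + 70 = 210
  stock rod 6: 120 + 70 = 190
This matches the lower bound, so 6 is optimal.

6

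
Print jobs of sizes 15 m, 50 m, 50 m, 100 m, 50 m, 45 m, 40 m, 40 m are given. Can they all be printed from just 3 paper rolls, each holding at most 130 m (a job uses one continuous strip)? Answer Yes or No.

Total = 390 m; ⌈390/130⌉ = 3.
The bound of 3 does not rule out 3, but exhaustive search shows no assignment into 3 paper rolls of capacity 130 m exists — the minimum is 4.

No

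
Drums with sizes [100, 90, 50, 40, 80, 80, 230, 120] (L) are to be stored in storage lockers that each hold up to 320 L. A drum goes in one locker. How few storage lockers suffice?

3

Total = 230 + 120 + 100 + 90 + 80 + 80 + 50 + 40 = 790 L.
Lower bound: ⌈790/320⌉ = 3 storage lockers.
A packing using 3 storage lockers:
  locker 1: 230 + 90 = 320
  locker 2: 120 + 100 + 80 = 300
  locker 3: 80 + 50 + 40 = 170
This matches the lower bound, so 3 is optimal.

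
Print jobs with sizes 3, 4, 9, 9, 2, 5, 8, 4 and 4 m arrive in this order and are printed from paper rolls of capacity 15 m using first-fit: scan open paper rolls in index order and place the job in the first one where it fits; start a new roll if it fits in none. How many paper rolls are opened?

4

  3 → roll 1 (new)  [load 3/15]
  4 → roll 1  [load 7/15]
  9 → roll 2 (new)  [load 9/15]
  9 → roll 3 (new)  [load 9/15]
  2 → roll 1  [load 9/15]
  5 → roll 1  [load 14/15]
  8 → roll 4 (new)  [load 8/15]
  4 → roll 2  [load 13/15]
  4 → roll 3  [load 13/15]
4 paper rolls opened.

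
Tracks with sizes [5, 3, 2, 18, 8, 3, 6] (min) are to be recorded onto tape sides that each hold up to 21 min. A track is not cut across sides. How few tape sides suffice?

Total = 18 + 8 + 6 + 5 + 3 + 3 + 2 = 45 min.
Lower bound: ⌈45/21⌉ = 3 tape sides.
A packing using 3 tape sides:
  side 1: 18 + 3 = 21
  side 2: 8 + 6 + 5 + 2 = 21
  side 3: 3 = 3
This matches the lower bound, so 3 is optimal.

3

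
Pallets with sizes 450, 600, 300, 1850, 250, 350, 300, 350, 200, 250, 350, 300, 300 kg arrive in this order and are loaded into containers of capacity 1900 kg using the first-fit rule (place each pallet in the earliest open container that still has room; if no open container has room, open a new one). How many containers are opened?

  450 → container 1 (new)  [load 450/1900]
  600 → container 1  [load 1050/1900]
  300 → container 1  [load 1350/1900]
  1850 → container 2 (new)  [load 1850/1900]
  250 → container 1  [load 1600/1900]
  350 → container 3 (new)  [load 350/1900]
  300 → container 1  [load 1900/1900]
  350 → container 3  [load 700/1900]
  200 → container 3  [load 900/1900]
  250 → container 3  [load 1150/1900]
  350 → container 3  [load 1500/1900]
  300 → container 3  [load 1800/1900]
  300 → container 4 (new)  [load 300/1900]
4 containers opened.

4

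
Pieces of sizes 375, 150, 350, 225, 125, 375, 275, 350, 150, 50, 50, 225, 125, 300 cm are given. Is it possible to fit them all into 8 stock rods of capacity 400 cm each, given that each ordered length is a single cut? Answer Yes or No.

No

Total = 3125 cm; ⌈3125/400⌉ = 8.
The bound of 8 does not rule out 8, but exhaustive search shows no assignment into 8 stock rods of capacity 400 cm exists — the minimum is 9.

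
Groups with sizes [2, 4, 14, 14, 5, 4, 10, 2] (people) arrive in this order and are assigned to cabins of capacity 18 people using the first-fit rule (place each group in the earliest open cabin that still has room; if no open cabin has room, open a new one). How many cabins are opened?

  2 → cabin 1 (new)  [load 2/18]
  4 → cabin 1  [load 6/18]
  14 → cabin 2 (new)  [load 14/18]
  14 → cabin 3 (new)  [load 14/18]
  5 → cabin 1  [load 11/18]
  4 → cabin 1  [load 15/18]
  10 → cabin 4 (new)  [load 10/18]
  2 → cabin 1  [load 17/18]
4 cabins opened.

4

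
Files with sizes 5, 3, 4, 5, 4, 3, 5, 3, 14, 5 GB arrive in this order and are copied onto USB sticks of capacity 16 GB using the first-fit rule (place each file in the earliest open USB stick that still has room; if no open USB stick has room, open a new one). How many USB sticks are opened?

  5 → USB stick 1 (new)  [load 5/16]
  3 → USB stick 1  [load 8/16]
  4 → USB stick 1  [load 12/16]
  5 → USB stick 2 (new)  [load 5/16]
  4 → USB stick 1  [load 16/16]
  3 → USB stick 2  [load 8/16]
  5 → USB stick 2  [load 13/16]
  3 → USB stick 2  [load 16/16]
  14 → USB stick 3 (new)  [load 14/16]
  5 → USB stick 4 (new)  [load 5/16]
4 USB sticks opened.

4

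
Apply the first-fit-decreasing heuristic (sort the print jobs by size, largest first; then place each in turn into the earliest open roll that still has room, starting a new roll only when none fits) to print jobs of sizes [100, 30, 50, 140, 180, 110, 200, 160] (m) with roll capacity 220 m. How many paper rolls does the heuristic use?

5

Sorted descending: 200, 180, 160, 140, 110, 100, 50, 30.
  200 → roll 1 (new)  [load 200/220]
  180 → roll 2 (new)  [load 180/220]
  160 → roll 3 (new)  [load 160/220]
  140 → roll 4 (new)  [load 140/220]
  110 → roll 5 (new)  [load 110/220]
  100 → roll 5  [load 210/220]
  50 → roll 3  [load 210/220]
  30 → roll 2  [load 210/220]
5 paper rolls opened.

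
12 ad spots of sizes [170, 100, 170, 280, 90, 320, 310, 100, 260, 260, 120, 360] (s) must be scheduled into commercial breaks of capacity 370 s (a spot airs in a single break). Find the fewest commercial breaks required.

8

Total = 360 + 320 + 310 + 280 + 260 + 260 + 170 + 170 + 120 + 100 + 100 + 90 = 2540 s.
Lower bound: ⌈2540/370⌉ = 7 commercial breaks.
A packing using 8 commercial breaks:
  break 1: 360 = 360
  break 2: 320 = 320
  break 3: 310 = 310
  break 4: 280 + 90 = 370
  break 5: 260 + 100 = 360
  break 6: 260 + 100 = 360
  break 7: 170 + 170 = 340
  break 8: 120 = 120
No arrangement into 7 commercial breaks stays within capacity, so 8 is optimal.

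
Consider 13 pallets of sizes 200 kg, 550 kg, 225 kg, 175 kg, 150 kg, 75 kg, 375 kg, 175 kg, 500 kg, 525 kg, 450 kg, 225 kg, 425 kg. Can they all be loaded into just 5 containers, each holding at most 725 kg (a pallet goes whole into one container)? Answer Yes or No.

No

Total = 4050 kg; ⌈4050/725⌉ = 6.
At least 6 containers are required, but only 5 are allowed.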